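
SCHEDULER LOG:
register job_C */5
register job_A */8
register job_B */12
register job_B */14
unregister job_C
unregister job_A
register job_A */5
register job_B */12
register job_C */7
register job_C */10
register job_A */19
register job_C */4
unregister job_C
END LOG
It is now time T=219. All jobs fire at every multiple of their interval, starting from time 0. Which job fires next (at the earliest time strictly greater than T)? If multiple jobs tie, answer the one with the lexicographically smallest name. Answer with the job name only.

Op 1: register job_C */5 -> active={job_C:*/5}
Op 2: register job_A */8 -> active={job_A:*/8, job_C:*/5}
Op 3: register job_B */12 -> active={job_A:*/8, job_B:*/12, job_C:*/5}
Op 4: register job_B */14 -> active={job_A:*/8, job_B:*/14, job_C:*/5}
Op 5: unregister job_C -> active={job_A:*/8, job_B:*/14}
Op 6: unregister job_A -> active={job_B:*/14}
Op 7: register job_A */5 -> active={job_A:*/5, job_B:*/14}
Op 8: register job_B */12 -> active={job_A:*/5, job_B:*/12}
Op 9: register job_C */7 -> active={job_A:*/5, job_B:*/12, job_C:*/7}
Op 10: register job_C */10 -> active={job_A:*/5, job_B:*/12, job_C:*/10}
Op 11: register job_A */19 -> active={job_A:*/19, job_B:*/12, job_C:*/10}
Op 12: register job_C */4 -> active={job_A:*/19, job_B:*/12, job_C:*/4}
Op 13: unregister job_C -> active={job_A:*/19, job_B:*/12}
  job_A: interval 19, next fire after T=219 is 228
  job_B: interval 12, next fire after T=219 is 228
Earliest = 228, winner (lex tiebreak) = job_A

Answer: job_A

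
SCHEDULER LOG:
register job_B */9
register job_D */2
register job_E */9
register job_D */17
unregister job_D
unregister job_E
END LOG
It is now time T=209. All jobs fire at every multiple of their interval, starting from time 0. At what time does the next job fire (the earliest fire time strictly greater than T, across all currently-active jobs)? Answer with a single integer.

Answer: 216

Derivation:
Op 1: register job_B */9 -> active={job_B:*/9}
Op 2: register job_D */2 -> active={job_B:*/9, job_D:*/2}
Op 3: register job_E */9 -> active={job_B:*/9, job_D:*/2, job_E:*/9}
Op 4: register job_D */17 -> active={job_B:*/9, job_D:*/17, job_E:*/9}
Op 5: unregister job_D -> active={job_B:*/9, job_E:*/9}
Op 6: unregister job_E -> active={job_B:*/9}
  job_B: interval 9, next fire after T=209 is 216
Earliest fire time = 216 (job job_B)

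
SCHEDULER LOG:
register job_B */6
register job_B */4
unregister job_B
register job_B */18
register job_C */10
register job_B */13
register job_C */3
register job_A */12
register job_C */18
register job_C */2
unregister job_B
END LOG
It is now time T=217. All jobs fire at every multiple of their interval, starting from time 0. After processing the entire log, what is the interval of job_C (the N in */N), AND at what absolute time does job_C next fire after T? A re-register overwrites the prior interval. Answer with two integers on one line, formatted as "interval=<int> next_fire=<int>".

Op 1: register job_B */6 -> active={job_B:*/6}
Op 2: register job_B */4 -> active={job_B:*/4}
Op 3: unregister job_B -> active={}
Op 4: register job_B */18 -> active={job_B:*/18}
Op 5: register job_C */10 -> active={job_B:*/18, job_C:*/10}
Op 6: register job_B */13 -> active={job_B:*/13, job_C:*/10}
Op 7: register job_C */3 -> active={job_B:*/13, job_C:*/3}
Op 8: register job_A */12 -> active={job_A:*/12, job_B:*/13, job_C:*/3}
Op 9: register job_C */18 -> active={job_A:*/12, job_B:*/13, job_C:*/18}
Op 10: register job_C */2 -> active={job_A:*/12, job_B:*/13, job_C:*/2}
Op 11: unregister job_B -> active={job_A:*/12, job_C:*/2}
Final interval of job_C = 2
Next fire of job_C after T=217: (217//2+1)*2 = 218

Answer: interval=2 next_fire=218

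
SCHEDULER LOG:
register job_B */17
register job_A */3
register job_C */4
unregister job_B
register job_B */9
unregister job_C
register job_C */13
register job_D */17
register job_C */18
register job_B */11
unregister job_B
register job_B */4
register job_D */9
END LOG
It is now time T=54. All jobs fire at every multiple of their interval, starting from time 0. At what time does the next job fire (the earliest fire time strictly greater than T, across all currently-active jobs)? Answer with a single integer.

Op 1: register job_B */17 -> active={job_B:*/17}
Op 2: register job_A */3 -> active={job_A:*/3, job_B:*/17}
Op 3: register job_C */4 -> active={job_A:*/3, job_B:*/17, job_C:*/4}
Op 4: unregister job_B -> active={job_A:*/3, job_C:*/4}
Op 5: register job_B */9 -> active={job_A:*/3, job_B:*/9, job_C:*/4}
Op 6: unregister job_C -> active={job_A:*/3, job_B:*/9}
Op 7: register job_C */13 -> active={job_A:*/3, job_B:*/9, job_C:*/13}
Op 8: register job_D */17 -> active={job_A:*/3, job_B:*/9, job_C:*/13, job_D:*/17}
Op 9: register job_C */18 -> active={job_A:*/3, job_B:*/9, job_C:*/18, job_D:*/17}
Op 10: register job_B */11 -> active={job_A:*/3, job_B:*/11, job_C:*/18, job_D:*/17}
Op 11: unregister job_B -> active={job_A:*/3, job_C:*/18, job_D:*/17}
Op 12: register job_B */4 -> active={job_A:*/3, job_B:*/4, job_C:*/18, job_D:*/17}
Op 13: register job_D */9 -> active={job_A:*/3, job_B:*/4, job_C:*/18, job_D:*/9}
  job_A: interval 3, next fire after T=54 is 57
  job_B: interval 4, next fire after T=54 is 56
  job_C: interval 18, next fire after T=54 is 72
  job_D: interval 9, next fire after T=54 is 63
Earliest fire time = 56 (job job_B)

Answer: 56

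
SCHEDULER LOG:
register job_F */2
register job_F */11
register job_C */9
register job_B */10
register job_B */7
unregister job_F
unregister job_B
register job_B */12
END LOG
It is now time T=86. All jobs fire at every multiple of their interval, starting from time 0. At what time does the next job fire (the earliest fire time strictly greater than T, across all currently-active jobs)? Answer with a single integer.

Answer: 90

Derivation:
Op 1: register job_F */2 -> active={job_F:*/2}
Op 2: register job_F */11 -> active={job_F:*/11}
Op 3: register job_C */9 -> active={job_C:*/9, job_F:*/11}
Op 4: register job_B */10 -> active={job_B:*/10, job_C:*/9, job_F:*/11}
Op 5: register job_B */7 -> active={job_B:*/7, job_C:*/9, job_F:*/11}
Op 6: unregister job_F -> active={job_B:*/7, job_C:*/9}
Op 7: unregister job_B -> active={job_C:*/9}
Op 8: register job_B */12 -> active={job_B:*/12, job_C:*/9}
  job_B: interval 12, next fire after T=86 is 96
  job_C: interval 9, next fire after T=86 is 90
Earliest fire time = 90 (job job_C)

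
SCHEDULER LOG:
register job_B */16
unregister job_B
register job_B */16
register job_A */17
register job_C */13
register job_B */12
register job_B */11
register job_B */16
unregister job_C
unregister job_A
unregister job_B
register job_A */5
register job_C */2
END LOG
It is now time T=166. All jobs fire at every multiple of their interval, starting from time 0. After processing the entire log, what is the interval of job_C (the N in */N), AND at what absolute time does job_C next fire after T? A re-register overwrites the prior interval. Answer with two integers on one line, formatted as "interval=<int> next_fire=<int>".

Answer: interval=2 next_fire=168

Derivation:
Op 1: register job_B */16 -> active={job_B:*/16}
Op 2: unregister job_B -> active={}
Op 3: register job_B */16 -> active={job_B:*/16}
Op 4: register job_A */17 -> active={job_A:*/17, job_B:*/16}
Op 5: register job_C */13 -> active={job_A:*/17, job_B:*/16, job_C:*/13}
Op 6: register job_B */12 -> active={job_A:*/17, job_B:*/12, job_C:*/13}
Op 7: register job_B */11 -> active={job_A:*/17, job_B:*/11, job_C:*/13}
Op 8: register job_B */16 -> active={job_A:*/17, job_B:*/16, job_C:*/13}
Op 9: unregister job_C -> active={job_A:*/17, job_B:*/16}
Op 10: unregister job_A -> active={job_B:*/16}
Op 11: unregister job_B -> active={}
Op 12: register job_A */5 -> active={job_A:*/5}
Op 13: register job_C */2 -> active={job_A:*/5, job_C:*/2}
Final interval of job_C = 2
Next fire of job_C after T=166: (166//2+1)*2 = 168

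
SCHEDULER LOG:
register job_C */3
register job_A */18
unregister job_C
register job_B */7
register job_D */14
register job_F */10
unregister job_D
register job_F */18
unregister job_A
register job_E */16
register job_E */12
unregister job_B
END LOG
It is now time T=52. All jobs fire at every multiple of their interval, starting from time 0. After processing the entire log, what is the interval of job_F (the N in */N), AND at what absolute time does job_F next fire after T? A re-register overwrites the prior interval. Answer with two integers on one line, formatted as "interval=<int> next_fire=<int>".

Answer: interval=18 next_fire=54

Derivation:
Op 1: register job_C */3 -> active={job_C:*/3}
Op 2: register job_A */18 -> active={job_A:*/18, job_C:*/3}
Op 3: unregister job_C -> active={job_A:*/18}
Op 4: register job_B */7 -> active={job_A:*/18, job_B:*/7}
Op 5: register job_D */14 -> active={job_A:*/18, job_B:*/7, job_D:*/14}
Op 6: register job_F */10 -> active={job_A:*/18, job_B:*/7, job_D:*/14, job_F:*/10}
Op 7: unregister job_D -> active={job_A:*/18, job_B:*/7, job_F:*/10}
Op 8: register job_F */18 -> active={job_A:*/18, job_B:*/7, job_F:*/18}
Op 9: unregister job_A -> active={job_B:*/7, job_F:*/18}
Op 10: register job_E */16 -> active={job_B:*/7, job_E:*/16, job_F:*/18}
Op 11: register job_E */12 -> active={job_B:*/7, job_E:*/12, job_F:*/18}
Op 12: unregister job_B -> active={job_E:*/12, job_F:*/18}
Final interval of job_F = 18
Next fire of job_F after T=52: (52//18+1)*18 = 54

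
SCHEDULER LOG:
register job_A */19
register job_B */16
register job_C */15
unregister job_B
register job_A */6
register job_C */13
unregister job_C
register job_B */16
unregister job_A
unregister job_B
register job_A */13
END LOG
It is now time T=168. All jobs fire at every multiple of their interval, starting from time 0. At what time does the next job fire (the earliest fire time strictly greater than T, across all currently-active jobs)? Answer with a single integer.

Op 1: register job_A */19 -> active={job_A:*/19}
Op 2: register job_B */16 -> active={job_A:*/19, job_B:*/16}
Op 3: register job_C */15 -> active={job_A:*/19, job_B:*/16, job_C:*/15}
Op 4: unregister job_B -> active={job_A:*/19, job_C:*/15}
Op 5: register job_A */6 -> active={job_A:*/6, job_C:*/15}
Op 6: register job_C */13 -> active={job_A:*/6, job_C:*/13}
Op 7: unregister job_C -> active={job_A:*/6}
Op 8: register job_B */16 -> active={job_A:*/6, job_B:*/16}
Op 9: unregister job_A -> active={job_B:*/16}
Op 10: unregister job_B -> active={}
Op 11: register job_A */13 -> active={job_A:*/13}
  job_A: interval 13, next fire after T=168 is 169
Earliest fire time = 169 (job job_A)

Answer: 169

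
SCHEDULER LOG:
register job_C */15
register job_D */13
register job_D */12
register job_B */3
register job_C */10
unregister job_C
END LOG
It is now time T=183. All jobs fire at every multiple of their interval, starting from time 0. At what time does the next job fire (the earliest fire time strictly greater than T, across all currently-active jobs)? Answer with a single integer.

Op 1: register job_C */15 -> active={job_C:*/15}
Op 2: register job_D */13 -> active={job_C:*/15, job_D:*/13}
Op 3: register job_D */12 -> active={job_C:*/15, job_D:*/12}
Op 4: register job_B */3 -> active={job_B:*/3, job_C:*/15, job_D:*/12}
Op 5: register job_C */10 -> active={job_B:*/3, job_C:*/10, job_D:*/12}
Op 6: unregister job_C -> active={job_B:*/3, job_D:*/12}
  job_B: interval 3, next fire after T=183 is 186
  job_D: interval 12, next fire after T=183 is 192
Earliest fire time = 186 (job job_B)

Answer: 186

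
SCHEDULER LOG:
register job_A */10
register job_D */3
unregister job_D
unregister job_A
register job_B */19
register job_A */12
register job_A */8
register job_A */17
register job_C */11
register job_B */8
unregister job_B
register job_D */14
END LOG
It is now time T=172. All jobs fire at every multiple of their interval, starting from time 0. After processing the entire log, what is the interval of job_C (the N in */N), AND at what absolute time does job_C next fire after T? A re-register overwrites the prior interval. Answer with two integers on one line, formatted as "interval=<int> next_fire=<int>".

Answer: interval=11 next_fire=176

Derivation:
Op 1: register job_A */10 -> active={job_A:*/10}
Op 2: register job_D */3 -> active={job_A:*/10, job_D:*/3}
Op 3: unregister job_D -> active={job_A:*/10}
Op 4: unregister job_A -> active={}
Op 5: register job_B */19 -> active={job_B:*/19}
Op 6: register job_A */12 -> active={job_A:*/12, job_B:*/19}
Op 7: register job_A */8 -> active={job_A:*/8, job_B:*/19}
Op 8: register job_A */17 -> active={job_A:*/17, job_B:*/19}
Op 9: register job_C */11 -> active={job_A:*/17, job_B:*/19, job_C:*/11}
Op 10: register job_B */8 -> active={job_A:*/17, job_B:*/8, job_C:*/11}
Op 11: unregister job_B -> active={job_A:*/17, job_C:*/11}
Op 12: register job_D */14 -> active={job_A:*/17, job_C:*/11, job_D:*/14}
Final interval of job_C = 11
Next fire of job_C after T=172: (172//11+1)*11 = 176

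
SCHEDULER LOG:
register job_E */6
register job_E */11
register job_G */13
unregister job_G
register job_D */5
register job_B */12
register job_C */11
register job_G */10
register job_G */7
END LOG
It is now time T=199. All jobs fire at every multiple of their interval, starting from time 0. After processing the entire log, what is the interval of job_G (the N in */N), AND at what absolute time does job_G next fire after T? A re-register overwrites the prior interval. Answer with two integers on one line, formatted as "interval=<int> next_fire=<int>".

Op 1: register job_E */6 -> active={job_E:*/6}
Op 2: register job_E */11 -> active={job_E:*/11}
Op 3: register job_G */13 -> active={job_E:*/11, job_G:*/13}
Op 4: unregister job_G -> active={job_E:*/11}
Op 5: register job_D */5 -> active={job_D:*/5, job_E:*/11}
Op 6: register job_B */12 -> active={job_B:*/12, job_D:*/5, job_E:*/11}
Op 7: register job_C */11 -> active={job_B:*/12, job_C:*/11, job_D:*/5, job_E:*/11}
Op 8: register job_G */10 -> active={job_B:*/12, job_C:*/11, job_D:*/5, job_E:*/11, job_G:*/10}
Op 9: register job_G */7 -> active={job_B:*/12, job_C:*/11, job_D:*/5, job_E:*/11, job_G:*/7}
Final interval of job_G = 7
Next fire of job_G after T=199: (199//7+1)*7 = 203

Answer: interval=7 next_fire=203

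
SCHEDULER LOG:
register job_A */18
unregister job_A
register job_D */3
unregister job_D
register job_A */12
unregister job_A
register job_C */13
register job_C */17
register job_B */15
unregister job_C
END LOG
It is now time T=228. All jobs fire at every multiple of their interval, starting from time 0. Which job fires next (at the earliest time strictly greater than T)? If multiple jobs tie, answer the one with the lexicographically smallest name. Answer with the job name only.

Op 1: register job_A */18 -> active={job_A:*/18}
Op 2: unregister job_A -> active={}
Op 3: register job_D */3 -> active={job_D:*/3}
Op 4: unregister job_D -> active={}
Op 5: register job_A */12 -> active={job_A:*/12}
Op 6: unregister job_A -> active={}
Op 7: register job_C */13 -> active={job_C:*/13}
Op 8: register job_C */17 -> active={job_C:*/17}
Op 9: register job_B */15 -> active={job_B:*/15, job_C:*/17}
Op 10: unregister job_C -> active={job_B:*/15}
  job_B: interval 15, next fire after T=228 is 240
Earliest = 240, winner (lex tiebreak) = job_B

Answer: job_B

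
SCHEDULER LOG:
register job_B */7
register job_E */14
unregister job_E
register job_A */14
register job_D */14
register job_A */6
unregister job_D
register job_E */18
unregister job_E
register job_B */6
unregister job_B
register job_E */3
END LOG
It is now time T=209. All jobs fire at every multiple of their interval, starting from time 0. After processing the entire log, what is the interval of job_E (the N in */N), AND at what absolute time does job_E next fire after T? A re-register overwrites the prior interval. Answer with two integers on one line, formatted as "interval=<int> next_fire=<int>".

Op 1: register job_B */7 -> active={job_B:*/7}
Op 2: register job_E */14 -> active={job_B:*/7, job_E:*/14}
Op 3: unregister job_E -> active={job_B:*/7}
Op 4: register job_A */14 -> active={job_A:*/14, job_B:*/7}
Op 5: register job_D */14 -> active={job_A:*/14, job_B:*/7, job_D:*/14}
Op 6: register job_A */6 -> active={job_A:*/6, job_B:*/7, job_D:*/14}
Op 7: unregister job_D -> active={job_A:*/6, job_B:*/7}
Op 8: register job_E */18 -> active={job_A:*/6, job_B:*/7, job_E:*/18}
Op 9: unregister job_E -> active={job_A:*/6, job_B:*/7}
Op 10: register job_B */6 -> active={job_A:*/6, job_B:*/6}
Op 11: unregister job_B -> active={job_A:*/6}
Op 12: register job_E */3 -> active={job_A:*/6, job_E:*/3}
Final interval of job_E = 3
Next fire of job_E after T=209: (209//3+1)*3 = 210

Answer: interval=3 next_fire=210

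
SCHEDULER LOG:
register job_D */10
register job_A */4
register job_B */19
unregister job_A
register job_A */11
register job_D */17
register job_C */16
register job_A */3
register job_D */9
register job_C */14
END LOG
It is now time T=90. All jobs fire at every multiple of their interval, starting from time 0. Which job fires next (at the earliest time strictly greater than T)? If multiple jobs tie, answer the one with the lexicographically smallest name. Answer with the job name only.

Op 1: register job_D */10 -> active={job_D:*/10}
Op 2: register job_A */4 -> active={job_A:*/4, job_D:*/10}
Op 3: register job_B */19 -> active={job_A:*/4, job_B:*/19, job_D:*/10}
Op 4: unregister job_A -> active={job_B:*/19, job_D:*/10}
Op 5: register job_A */11 -> active={job_A:*/11, job_B:*/19, job_D:*/10}
Op 6: register job_D */17 -> active={job_A:*/11, job_B:*/19, job_D:*/17}
Op 7: register job_C */16 -> active={job_A:*/11, job_B:*/19, job_C:*/16, job_D:*/17}
Op 8: register job_A */3 -> active={job_A:*/3, job_B:*/19, job_C:*/16, job_D:*/17}
Op 9: register job_D */9 -> active={job_A:*/3, job_B:*/19, job_C:*/16, job_D:*/9}
Op 10: register job_C */14 -> active={job_A:*/3, job_B:*/19, job_C:*/14, job_D:*/9}
  job_A: interval 3, next fire after T=90 is 93
  job_B: interval 19, next fire after T=90 is 95
  job_C: interval 14, next fire after T=90 is 98
  job_D: interval 9, next fire after T=90 is 99
Earliest = 93, winner (lex tiebreak) = job_A

Answer: job_A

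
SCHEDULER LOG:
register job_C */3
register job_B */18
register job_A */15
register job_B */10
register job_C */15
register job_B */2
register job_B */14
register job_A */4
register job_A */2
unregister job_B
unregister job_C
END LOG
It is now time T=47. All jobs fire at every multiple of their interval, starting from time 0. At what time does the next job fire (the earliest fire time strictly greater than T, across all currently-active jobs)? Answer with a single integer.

Answer: 48

Derivation:
Op 1: register job_C */3 -> active={job_C:*/3}
Op 2: register job_B */18 -> active={job_B:*/18, job_C:*/3}
Op 3: register job_A */15 -> active={job_A:*/15, job_B:*/18, job_C:*/3}
Op 4: register job_B */10 -> active={job_A:*/15, job_B:*/10, job_C:*/3}
Op 5: register job_C */15 -> active={job_A:*/15, job_B:*/10, job_C:*/15}
Op 6: register job_B */2 -> active={job_A:*/15, job_B:*/2, job_C:*/15}
Op 7: register job_B */14 -> active={job_A:*/15, job_B:*/14, job_C:*/15}
Op 8: register job_A */4 -> active={job_A:*/4, job_B:*/14, job_C:*/15}
Op 9: register job_A */2 -> active={job_A:*/2, job_B:*/14, job_C:*/15}
Op 10: unregister job_B -> active={job_A:*/2, job_C:*/15}
Op 11: unregister job_C -> active={job_A:*/2}
  job_A: interval 2, next fire after T=47 is 48
Earliest fire time = 48 (job job_A)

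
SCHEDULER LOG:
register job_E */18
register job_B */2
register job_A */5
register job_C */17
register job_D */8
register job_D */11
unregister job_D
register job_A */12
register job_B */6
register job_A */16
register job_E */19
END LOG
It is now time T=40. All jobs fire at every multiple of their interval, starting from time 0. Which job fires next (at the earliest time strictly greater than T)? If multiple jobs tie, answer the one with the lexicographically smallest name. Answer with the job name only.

Op 1: register job_E */18 -> active={job_E:*/18}
Op 2: register job_B */2 -> active={job_B:*/2, job_E:*/18}
Op 3: register job_A */5 -> active={job_A:*/5, job_B:*/2, job_E:*/18}
Op 4: register job_C */17 -> active={job_A:*/5, job_B:*/2, job_C:*/17, job_E:*/18}
Op 5: register job_D */8 -> active={job_A:*/5, job_B:*/2, job_C:*/17, job_D:*/8, job_E:*/18}
Op 6: register job_D */11 -> active={job_A:*/5, job_B:*/2, job_C:*/17, job_D:*/11, job_E:*/18}
Op 7: unregister job_D -> active={job_A:*/5, job_B:*/2, job_C:*/17, job_E:*/18}
Op 8: register job_A */12 -> active={job_A:*/12, job_B:*/2, job_C:*/17, job_E:*/18}
Op 9: register job_B */6 -> active={job_A:*/12, job_B:*/6, job_C:*/17, job_E:*/18}
Op 10: register job_A */16 -> active={job_A:*/16, job_B:*/6, job_C:*/17, job_E:*/18}
Op 11: register job_E */19 -> active={job_A:*/16, job_B:*/6, job_C:*/17, job_E:*/19}
  job_A: interval 16, next fire after T=40 is 48
  job_B: interval 6, next fire after T=40 is 42
  job_C: interval 17, next fire after T=40 is 51
  job_E: interval 19, next fire after T=40 is 57
Earliest = 42, winner (lex tiebreak) = job_B

Answer: job_B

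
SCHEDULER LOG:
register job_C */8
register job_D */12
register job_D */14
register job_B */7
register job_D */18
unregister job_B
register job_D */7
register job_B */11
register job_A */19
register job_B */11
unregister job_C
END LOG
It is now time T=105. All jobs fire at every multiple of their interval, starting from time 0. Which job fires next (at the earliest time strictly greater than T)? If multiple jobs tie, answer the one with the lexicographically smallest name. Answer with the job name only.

Answer: job_B

Derivation:
Op 1: register job_C */8 -> active={job_C:*/8}
Op 2: register job_D */12 -> active={job_C:*/8, job_D:*/12}
Op 3: register job_D */14 -> active={job_C:*/8, job_D:*/14}
Op 4: register job_B */7 -> active={job_B:*/7, job_C:*/8, job_D:*/14}
Op 5: register job_D */18 -> active={job_B:*/7, job_C:*/8, job_D:*/18}
Op 6: unregister job_B -> active={job_C:*/8, job_D:*/18}
Op 7: register job_D */7 -> active={job_C:*/8, job_D:*/7}
Op 8: register job_B */11 -> active={job_B:*/11, job_C:*/8, job_D:*/7}
Op 9: register job_A */19 -> active={job_A:*/19, job_B:*/11, job_C:*/8, job_D:*/7}
Op 10: register job_B */11 -> active={job_A:*/19, job_B:*/11, job_C:*/8, job_D:*/7}
Op 11: unregister job_C -> active={job_A:*/19, job_B:*/11, job_D:*/7}
  job_A: interval 19, next fire after T=105 is 114
  job_B: interval 11, next fire after T=105 is 110
  job_D: interval 7, next fire after T=105 is 112
Earliest = 110, winner (lex tiebreak) = job_B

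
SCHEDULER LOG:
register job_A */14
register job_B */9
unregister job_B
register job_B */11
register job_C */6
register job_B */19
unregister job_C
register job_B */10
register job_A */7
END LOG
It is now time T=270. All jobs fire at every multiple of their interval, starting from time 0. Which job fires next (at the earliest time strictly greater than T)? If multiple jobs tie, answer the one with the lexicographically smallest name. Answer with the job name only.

Op 1: register job_A */14 -> active={job_A:*/14}
Op 2: register job_B */9 -> active={job_A:*/14, job_B:*/9}
Op 3: unregister job_B -> active={job_A:*/14}
Op 4: register job_B */11 -> active={job_A:*/14, job_B:*/11}
Op 5: register job_C */6 -> active={job_A:*/14, job_B:*/11, job_C:*/6}
Op 6: register job_B */19 -> active={job_A:*/14, job_B:*/19, job_C:*/6}
Op 7: unregister job_C -> active={job_A:*/14, job_B:*/19}
Op 8: register job_B */10 -> active={job_A:*/14, job_B:*/10}
Op 9: register job_A */7 -> active={job_A:*/7, job_B:*/10}
  job_A: interval 7, next fire after T=270 is 273
  job_B: interval 10, next fire after T=270 is 280
Earliest = 273, winner (lex tiebreak) = job_A

Answer: job_A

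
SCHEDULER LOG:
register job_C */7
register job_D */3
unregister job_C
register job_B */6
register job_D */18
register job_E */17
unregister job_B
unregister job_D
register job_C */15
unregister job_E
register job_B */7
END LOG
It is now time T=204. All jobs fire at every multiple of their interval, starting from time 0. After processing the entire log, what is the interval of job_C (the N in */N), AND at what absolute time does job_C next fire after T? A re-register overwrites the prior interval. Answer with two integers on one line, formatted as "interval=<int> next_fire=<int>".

Op 1: register job_C */7 -> active={job_C:*/7}
Op 2: register job_D */3 -> active={job_C:*/7, job_D:*/3}
Op 3: unregister job_C -> active={job_D:*/3}
Op 4: register job_B */6 -> active={job_B:*/6, job_D:*/3}
Op 5: register job_D */18 -> active={job_B:*/6, job_D:*/18}
Op 6: register job_E */17 -> active={job_B:*/6, job_D:*/18, job_E:*/17}
Op 7: unregister job_B -> active={job_D:*/18, job_E:*/17}
Op 8: unregister job_D -> active={job_E:*/17}
Op 9: register job_C */15 -> active={job_C:*/15, job_E:*/17}
Op 10: unregister job_E -> active={job_C:*/15}
Op 11: register job_B */7 -> active={job_B:*/7, job_C:*/15}
Final interval of job_C = 15
Next fire of job_C after T=204: (204//15+1)*15 = 210

Answer: interval=15 next_fire=210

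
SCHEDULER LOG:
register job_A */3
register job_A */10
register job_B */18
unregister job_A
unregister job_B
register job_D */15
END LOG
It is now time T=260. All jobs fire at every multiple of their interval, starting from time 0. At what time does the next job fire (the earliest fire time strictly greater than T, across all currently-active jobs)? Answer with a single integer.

Op 1: register job_A */3 -> active={job_A:*/3}
Op 2: register job_A */10 -> active={job_A:*/10}
Op 3: register job_B */18 -> active={job_A:*/10, job_B:*/18}
Op 4: unregister job_A -> active={job_B:*/18}
Op 5: unregister job_B -> active={}
Op 6: register job_D */15 -> active={job_D:*/15}
  job_D: interval 15, next fire after T=260 is 270
Earliest fire time = 270 (job job_D)

Answer: 270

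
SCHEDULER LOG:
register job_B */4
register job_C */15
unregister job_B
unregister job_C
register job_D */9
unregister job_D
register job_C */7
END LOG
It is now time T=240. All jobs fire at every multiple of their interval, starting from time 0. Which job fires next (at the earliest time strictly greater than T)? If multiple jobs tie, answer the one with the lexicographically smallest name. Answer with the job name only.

Answer: job_C

Derivation:
Op 1: register job_B */4 -> active={job_B:*/4}
Op 2: register job_C */15 -> active={job_B:*/4, job_C:*/15}
Op 3: unregister job_B -> active={job_C:*/15}
Op 4: unregister job_C -> active={}
Op 5: register job_D */9 -> active={job_D:*/9}
Op 6: unregister job_D -> active={}
Op 7: register job_C */7 -> active={job_C:*/7}
  job_C: interval 7, next fire after T=240 is 245
Earliest = 245, winner (lex tiebreak) = job_C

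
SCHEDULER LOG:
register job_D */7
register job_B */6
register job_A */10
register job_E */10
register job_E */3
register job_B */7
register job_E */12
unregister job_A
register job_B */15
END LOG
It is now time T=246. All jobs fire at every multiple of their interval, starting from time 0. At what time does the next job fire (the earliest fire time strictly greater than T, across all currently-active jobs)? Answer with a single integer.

Op 1: register job_D */7 -> active={job_D:*/7}
Op 2: register job_B */6 -> active={job_B:*/6, job_D:*/7}
Op 3: register job_A */10 -> active={job_A:*/10, job_B:*/6, job_D:*/7}
Op 4: register job_E */10 -> active={job_A:*/10, job_B:*/6, job_D:*/7, job_E:*/10}
Op 5: register job_E */3 -> active={job_A:*/10, job_B:*/6, job_D:*/7, job_E:*/3}
Op 6: register job_B */7 -> active={job_A:*/10, job_B:*/7, job_D:*/7, job_E:*/3}
Op 7: register job_E */12 -> active={job_A:*/10, job_B:*/7, job_D:*/7, job_E:*/12}
Op 8: unregister job_A -> active={job_B:*/7, job_D:*/7, job_E:*/12}
Op 9: register job_B */15 -> active={job_B:*/15, job_D:*/7, job_E:*/12}
  job_B: interval 15, next fire after T=246 is 255
  job_D: interval 7, next fire after T=246 is 252
  job_E: interval 12, next fire after T=246 is 252
Earliest fire time = 252 (job job_D)

Answer: 252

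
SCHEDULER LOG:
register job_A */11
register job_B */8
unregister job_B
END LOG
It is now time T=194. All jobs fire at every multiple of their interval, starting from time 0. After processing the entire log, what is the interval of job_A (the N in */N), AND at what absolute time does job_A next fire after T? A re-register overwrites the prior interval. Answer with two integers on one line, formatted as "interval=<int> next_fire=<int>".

Op 1: register job_A */11 -> active={job_A:*/11}
Op 2: register job_B */8 -> active={job_A:*/11, job_B:*/8}
Op 3: unregister job_B -> active={job_A:*/11}
Final interval of job_A = 11
Next fire of job_A after T=194: (194//11+1)*11 = 198

Answer: interval=11 next_fire=198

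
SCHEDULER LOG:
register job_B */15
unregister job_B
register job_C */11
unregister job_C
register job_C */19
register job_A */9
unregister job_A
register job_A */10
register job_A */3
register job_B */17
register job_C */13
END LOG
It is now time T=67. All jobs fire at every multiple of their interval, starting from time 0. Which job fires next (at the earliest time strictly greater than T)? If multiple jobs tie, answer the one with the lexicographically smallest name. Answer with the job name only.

Answer: job_B

Derivation:
Op 1: register job_B */15 -> active={job_B:*/15}
Op 2: unregister job_B -> active={}
Op 3: register job_C */11 -> active={job_C:*/11}
Op 4: unregister job_C -> active={}
Op 5: register job_C */19 -> active={job_C:*/19}
Op 6: register job_A */9 -> active={job_A:*/9, job_C:*/19}
Op 7: unregister job_A -> active={job_C:*/19}
Op 8: register job_A */10 -> active={job_A:*/10, job_C:*/19}
Op 9: register job_A */3 -> active={job_A:*/3, job_C:*/19}
Op 10: register job_B */17 -> active={job_A:*/3, job_B:*/17, job_C:*/19}
Op 11: register job_C */13 -> active={job_A:*/3, job_B:*/17, job_C:*/13}
  job_A: interval 3, next fire after T=67 is 69
  job_B: interval 17, next fire after T=67 is 68
  job_C: interval 13, next fire after T=67 is 78
Earliest = 68, winner (lex tiebreak) = job_B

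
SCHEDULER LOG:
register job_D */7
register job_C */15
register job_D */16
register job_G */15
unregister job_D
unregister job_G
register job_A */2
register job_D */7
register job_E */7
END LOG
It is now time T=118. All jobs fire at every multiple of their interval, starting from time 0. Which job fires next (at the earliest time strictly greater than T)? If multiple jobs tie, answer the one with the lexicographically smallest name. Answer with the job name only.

Answer: job_D

Derivation:
Op 1: register job_D */7 -> active={job_D:*/7}
Op 2: register job_C */15 -> active={job_C:*/15, job_D:*/7}
Op 3: register job_D */16 -> active={job_C:*/15, job_D:*/16}
Op 4: register job_G */15 -> active={job_C:*/15, job_D:*/16, job_G:*/15}
Op 5: unregister job_D -> active={job_C:*/15, job_G:*/15}
Op 6: unregister job_G -> active={job_C:*/15}
Op 7: register job_A */2 -> active={job_A:*/2, job_C:*/15}
Op 8: register job_D */7 -> active={job_A:*/2, job_C:*/15, job_D:*/7}
Op 9: register job_E */7 -> active={job_A:*/2, job_C:*/15, job_D:*/7, job_E:*/7}
  job_A: interval 2, next fire after T=118 is 120
  job_C: interval 15, next fire after T=118 is 120
  job_D: interval 7, next fire after T=118 is 119
  job_E: interval 7, next fire after T=118 is 119
Earliest = 119, winner (lex tiebreak) = job_D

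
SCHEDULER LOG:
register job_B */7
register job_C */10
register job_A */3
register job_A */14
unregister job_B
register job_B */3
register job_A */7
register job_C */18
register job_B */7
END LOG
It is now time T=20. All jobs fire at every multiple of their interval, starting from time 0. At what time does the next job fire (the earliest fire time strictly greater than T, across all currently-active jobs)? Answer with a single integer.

Answer: 21

Derivation:
Op 1: register job_B */7 -> active={job_B:*/7}
Op 2: register job_C */10 -> active={job_B:*/7, job_C:*/10}
Op 3: register job_A */3 -> active={job_A:*/3, job_B:*/7, job_C:*/10}
Op 4: register job_A */14 -> active={job_A:*/14, job_B:*/7, job_C:*/10}
Op 5: unregister job_B -> active={job_A:*/14, job_C:*/10}
Op 6: register job_B */3 -> active={job_A:*/14, job_B:*/3, job_C:*/10}
Op 7: register job_A */7 -> active={job_A:*/7, job_B:*/3, job_C:*/10}
Op 8: register job_C */18 -> active={job_A:*/7, job_B:*/3, job_C:*/18}
Op 9: register job_B */7 -> active={job_A:*/7, job_B:*/7, job_C:*/18}
  job_A: interval 7, next fire after T=20 is 21
  job_B: interval 7, next fire after T=20 is 21
  job_C: interval 18, next fire after T=20 is 36
Earliest fire time = 21 (job job_A)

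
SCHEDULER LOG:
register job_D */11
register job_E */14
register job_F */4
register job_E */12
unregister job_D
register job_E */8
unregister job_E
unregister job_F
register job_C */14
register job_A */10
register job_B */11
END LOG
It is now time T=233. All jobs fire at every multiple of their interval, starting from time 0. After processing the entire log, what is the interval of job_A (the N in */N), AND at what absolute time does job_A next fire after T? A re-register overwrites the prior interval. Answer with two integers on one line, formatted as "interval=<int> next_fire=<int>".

Op 1: register job_D */11 -> active={job_D:*/11}
Op 2: register job_E */14 -> active={job_D:*/11, job_E:*/14}
Op 3: register job_F */4 -> active={job_D:*/11, job_E:*/14, job_F:*/4}
Op 4: register job_E */12 -> active={job_D:*/11, job_E:*/12, job_F:*/4}
Op 5: unregister job_D -> active={job_E:*/12, job_F:*/4}
Op 6: register job_E */8 -> active={job_E:*/8, job_F:*/4}
Op 7: unregister job_E -> active={job_F:*/4}
Op 8: unregister job_F -> active={}
Op 9: register job_C */14 -> active={job_C:*/14}
Op 10: register job_A */10 -> active={job_A:*/10, job_C:*/14}
Op 11: register job_B */11 -> active={job_A:*/10, job_B:*/11, job_C:*/14}
Final interval of job_A = 10
Next fire of job_A after T=233: (233//10+1)*10 = 240

Answer: interval=10 next_fire=240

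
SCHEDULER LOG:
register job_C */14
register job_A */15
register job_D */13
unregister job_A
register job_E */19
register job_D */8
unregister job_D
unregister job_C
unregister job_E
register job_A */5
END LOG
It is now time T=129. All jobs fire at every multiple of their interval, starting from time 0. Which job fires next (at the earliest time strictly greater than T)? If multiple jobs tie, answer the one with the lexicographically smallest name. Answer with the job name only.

Op 1: register job_C */14 -> active={job_C:*/14}
Op 2: register job_A */15 -> active={job_A:*/15, job_C:*/14}
Op 3: register job_D */13 -> active={job_A:*/15, job_C:*/14, job_D:*/13}
Op 4: unregister job_A -> active={job_C:*/14, job_D:*/13}
Op 5: register job_E */19 -> active={job_C:*/14, job_D:*/13, job_E:*/19}
Op 6: register job_D */8 -> active={job_C:*/14, job_D:*/8, job_E:*/19}
Op 7: unregister job_D -> active={job_C:*/14, job_E:*/19}
Op 8: unregister job_C -> active={job_E:*/19}
Op 9: unregister job_E -> active={}
Op 10: register job_A */5 -> active={job_A:*/5}
  job_A: interval 5, next fire after T=129 is 130
Earliest = 130, winner (lex tiebreak) = job_A

Answer: job_A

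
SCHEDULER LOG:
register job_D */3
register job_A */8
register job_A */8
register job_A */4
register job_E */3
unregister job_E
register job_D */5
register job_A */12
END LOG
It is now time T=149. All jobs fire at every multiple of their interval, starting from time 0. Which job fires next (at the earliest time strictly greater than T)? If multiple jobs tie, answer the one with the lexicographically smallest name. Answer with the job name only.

Answer: job_D

Derivation:
Op 1: register job_D */3 -> active={job_D:*/3}
Op 2: register job_A */8 -> active={job_A:*/8, job_D:*/3}
Op 3: register job_A */8 -> active={job_A:*/8, job_D:*/3}
Op 4: register job_A */4 -> active={job_A:*/4, job_D:*/3}
Op 5: register job_E */3 -> active={job_A:*/4, job_D:*/3, job_E:*/3}
Op 6: unregister job_E -> active={job_A:*/4, job_D:*/3}
Op 7: register job_D */5 -> active={job_A:*/4, job_D:*/5}
Op 8: register job_A */12 -> active={job_A:*/12, job_D:*/5}
  job_A: interval 12, next fire after T=149 is 156
  job_D: interval 5, next fire after T=149 is 150
Earliest = 150, winner (lex tiebreak) = job_D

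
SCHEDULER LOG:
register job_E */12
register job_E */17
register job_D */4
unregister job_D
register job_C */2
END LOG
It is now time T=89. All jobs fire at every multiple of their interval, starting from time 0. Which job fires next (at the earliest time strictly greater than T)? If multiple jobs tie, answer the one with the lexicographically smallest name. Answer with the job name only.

Answer: job_C

Derivation:
Op 1: register job_E */12 -> active={job_E:*/12}
Op 2: register job_E */17 -> active={job_E:*/17}
Op 3: register job_D */4 -> active={job_D:*/4, job_E:*/17}
Op 4: unregister job_D -> active={job_E:*/17}
Op 5: register job_C */2 -> active={job_C:*/2, job_E:*/17}
  job_C: interval 2, next fire after T=89 is 90
  job_E: interval 17, next fire after T=89 is 102
Earliest = 90, winner (lex tiebreak) = job_C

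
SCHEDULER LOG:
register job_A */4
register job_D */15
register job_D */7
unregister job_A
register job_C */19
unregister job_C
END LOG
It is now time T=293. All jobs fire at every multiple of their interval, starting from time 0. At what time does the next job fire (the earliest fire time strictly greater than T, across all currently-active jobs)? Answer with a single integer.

Op 1: register job_A */4 -> active={job_A:*/4}
Op 2: register job_D */15 -> active={job_A:*/4, job_D:*/15}
Op 3: register job_D */7 -> active={job_A:*/4, job_D:*/7}
Op 4: unregister job_A -> active={job_D:*/7}
Op 5: register job_C */19 -> active={job_C:*/19, job_D:*/7}
Op 6: unregister job_C -> active={job_D:*/7}
  job_D: interval 7, next fire after T=293 is 294
Earliest fire time = 294 (job job_D)

Answer: 294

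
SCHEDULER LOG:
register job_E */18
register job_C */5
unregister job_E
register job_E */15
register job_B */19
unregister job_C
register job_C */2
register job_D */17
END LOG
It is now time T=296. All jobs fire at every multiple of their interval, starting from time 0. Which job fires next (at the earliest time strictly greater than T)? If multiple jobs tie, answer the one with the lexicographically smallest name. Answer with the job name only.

Op 1: register job_E */18 -> active={job_E:*/18}
Op 2: register job_C */5 -> active={job_C:*/5, job_E:*/18}
Op 3: unregister job_E -> active={job_C:*/5}
Op 4: register job_E */15 -> active={job_C:*/5, job_E:*/15}
Op 5: register job_B */19 -> active={job_B:*/19, job_C:*/5, job_E:*/15}
Op 6: unregister job_C -> active={job_B:*/19, job_E:*/15}
Op 7: register job_C */2 -> active={job_B:*/19, job_C:*/2, job_E:*/15}
Op 8: register job_D */17 -> active={job_B:*/19, job_C:*/2, job_D:*/17, job_E:*/15}
  job_B: interval 19, next fire after T=296 is 304
  job_C: interval 2, next fire after T=296 is 298
  job_D: interval 17, next fire after T=296 is 306
  job_E: interval 15, next fire after T=296 is 300
Earliest = 298, winner (lex tiebreak) = job_C

Answer: job_C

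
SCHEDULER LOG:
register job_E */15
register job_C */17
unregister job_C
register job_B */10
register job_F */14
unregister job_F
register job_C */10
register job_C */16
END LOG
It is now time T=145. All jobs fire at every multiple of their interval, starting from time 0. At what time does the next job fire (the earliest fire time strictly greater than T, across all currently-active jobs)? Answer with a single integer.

Op 1: register job_E */15 -> active={job_E:*/15}
Op 2: register job_C */17 -> active={job_C:*/17, job_E:*/15}
Op 3: unregister job_C -> active={job_E:*/15}
Op 4: register job_B */10 -> active={job_B:*/10, job_E:*/15}
Op 5: register job_F */14 -> active={job_B:*/10, job_E:*/15, job_F:*/14}
Op 6: unregister job_F -> active={job_B:*/10, job_E:*/15}
Op 7: register job_C */10 -> active={job_B:*/10, job_C:*/10, job_E:*/15}
Op 8: register job_C */16 -> active={job_B:*/10, job_C:*/16, job_E:*/15}
  job_B: interval 10, next fire after T=145 is 150
  job_C: interval 16, next fire after T=145 is 160
  job_E: interval 15, next fire after T=145 is 150
Earliest fire time = 150 (job job_B)

Answer: 150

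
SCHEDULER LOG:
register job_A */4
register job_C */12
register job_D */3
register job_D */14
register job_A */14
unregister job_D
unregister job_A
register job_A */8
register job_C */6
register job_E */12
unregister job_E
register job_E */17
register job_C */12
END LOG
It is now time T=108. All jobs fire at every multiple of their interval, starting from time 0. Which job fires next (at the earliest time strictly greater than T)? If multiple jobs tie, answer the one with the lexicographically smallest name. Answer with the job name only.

Op 1: register job_A */4 -> active={job_A:*/4}
Op 2: register job_C */12 -> active={job_A:*/4, job_C:*/12}
Op 3: register job_D */3 -> active={job_A:*/4, job_C:*/12, job_D:*/3}
Op 4: register job_D */14 -> active={job_A:*/4, job_C:*/12, job_D:*/14}
Op 5: register job_A */14 -> active={job_A:*/14, job_C:*/12, job_D:*/14}
Op 6: unregister job_D -> active={job_A:*/14, job_C:*/12}
Op 7: unregister job_A -> active={job_C:*/12}
Op 8: register job_A */8 -> active={job_A:*/8, job_C:*/12}
Op 9: register job_C */6 -> active={job_A:*/8, job_C:*/6}
Op 10: register job_E */12 -> active={job_A:*/8, job_C:*/6, job_E:*/12}
Op 11: unregister job_E -> active={job_A:*/8, job_C:*/6}
Op 12: register job_E */17 -> active={job_A:*/8, job_C:*/6, job_E:*/17}
Op 13: register job_C */12 -> active={job_A:*/8, job_C:*/12, job_E:*/17}
  job_A: interval 8, next fire after T=108 is 112
  job_C: interval 12, next fire after T=108 is 120
  job_E: interval 17, next fire after T=108 is 119
Earliest = 112, winner (lex tiebreak) = job_A

Answer: job_A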